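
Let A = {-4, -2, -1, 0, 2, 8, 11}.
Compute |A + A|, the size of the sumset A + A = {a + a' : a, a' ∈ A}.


A + A = {a + a' : a, a' ∈ A}; |A| = 7.
General bounds: 2|A| - 1 ≤ |A + A| ≤ |A|(|A|+1)/2, i.e. 13 ≤ |A + A| ≤ 28.
Lower bound 2|A|-1 is attained iff A is an arithmetic progression.
Enumerate sums a + a' for a ≤ a' (symmetric, so this suffices):
a = -4: -4+-4=-8, -4+-2=-6, -4+-1=-5, -4+0=-4, -4+2=-2, -4+8=4, -4+11=7
a = -2: -2+-2=-4, -2+-1=-3, -2+0=-2, -2+2=0, -2+8=6, -2+11=9
a = -1: -1+-1=-2, -1+0=-1, -1+2=1, -1+8=7, -1+11=10
a = 0: 0+0=0, 0+2=2, 0+8=8, 0+11=11
a = 2: 2+2=4, 2+8=10, 2+11=13
a = 8: 8+8=16, 8+11=19
a = 11: 11+11=22
Distinct sums: {-8, -6, -5, -4, -3, -2, -1, 0, 1, 2, 4, 6, 7, 8, 9, 10, 11, 13, 16, 19, 22}
|A + A| = 21

|A + A| = 21


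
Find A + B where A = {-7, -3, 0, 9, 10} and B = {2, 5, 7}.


A + B = {a + b : a ∈ A, b ∈ B}.
Enumerate all |A|·|B| = 5·3 = 15 pairs (a, b) and collect distinct sums.
a = -7: -7+2=-5, -7+5=-2, -7+7=0
a = -3: -3+2=-1, -3+5=2, -3+7=4
a = 0: 0+2=2, 0+5=5, 0+7=7
a = 9: 9+2=11, 9+5=14, 9+7=16
a = 10: 10+2=12, 10+5=15, 10+7=17
Collecting distinct sums: A + B = {-5, -2, -1, 0, 2, 4, 5, 7, 11, 12, 14, 15, 16, 17}
|A + B| = 14

A + B = {-5, -2, -1, 0, 2, 4, 5, 7, 11, 12, 14, 15, 16, 17}


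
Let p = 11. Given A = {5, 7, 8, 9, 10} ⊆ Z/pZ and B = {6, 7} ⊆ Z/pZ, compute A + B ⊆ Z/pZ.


Work in Z/11Z: reduce every sum a + b modulo 11.
Enumerate all 10 pairs:
a = 5: 5+6=0, 5+7=1
a = 7: 7+6=2, 7+7=3
a = 8: 8+6=3, 8+7=4
a = 9: 9+6=4, 9+7=5
a = 10: 10+6=5, 10+7=6
Distinct residues collected: {0, 1, 2, 3, 4, 5, 6}
|A + B| = 7 (out of 11 total residues).

A + B = {0, 1, 2, 3, 4, 5, 6}


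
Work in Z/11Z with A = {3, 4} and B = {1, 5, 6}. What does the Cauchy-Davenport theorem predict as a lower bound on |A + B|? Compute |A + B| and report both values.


Cauchy-Davenport: |A + B| ≥ min(p, |A| + |B| - 1) for A, B nonempty in Z/pZ.
|A| = 2, |B| = 3, p = 11.
CD lower bound = min(11, 2 + 3 - 1) = min(11, 4) = 4.
Compute A + B mod 11 directly:
a = 3: 3+1=4, 3+5=8, 3+6=9
a = 4: 4+1=5, 4+5=9, 4+6=10
A + B = {4, 5, 8, 9, 10}, so |A + B| = 5.
Verify: 5 ≥ 4? Yes ✓.

CD lower bound = 4, actual |A + B| = 5.


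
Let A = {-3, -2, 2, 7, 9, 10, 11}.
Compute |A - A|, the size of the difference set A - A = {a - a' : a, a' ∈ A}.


A - A = {a - a' : a, a' ∈ A}; |A| = 7.
Bounds: 2|A|-1 ≤ |A - A| ≤ |A|² - |A| + 1, i.e. 13 ≤ |A - A| ≤ 43.
Note: 0 ∈ A - A always (from a - a). The set is symmetric: if d ∈ A - A then -d ∈ A - A.
Enumerate nonzero differences d = a - a' with a > a' (then include -d):
Positive differences: {1, 2, 3, 4, 5, 7, 8, 9, 10, 11, 12, 13, 14}
Full difference set: {0} ∪ (positive diffs) ∪ (negative diffs).
|A - A| = 1 + 2·13 = 27 (matches direct enumeration: 27).

|A - A| = 27


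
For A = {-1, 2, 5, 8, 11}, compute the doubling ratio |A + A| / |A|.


|A| = 5.
Compute A + A by enumerating all 25 pairs.
A + A = {-2, 1, 4, 7, 10, 13, 16, 19, 22}, so |A + A| = 9.
K = |A + A| / |A| = 9/5 (already in lowest terms) ≈ 1.8000.
Reference: AP of size 5 gives K = 9/5 ≈ 1.8000; a fully generic set of size 5 gives K ≈ 3.0000.

|A| = 5, |A + A| = 9, K = 9/5.


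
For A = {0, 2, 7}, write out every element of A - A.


A - A = {a - a' : a, a' ∈ A}.
Compute a - a' for each ordered pair (a, a'):
a = 0: 0-0=0, 0-2=-2, 0-7=-7
a = 2: 2-0=2, 2-2=0, 2-7=-5
a = 7: 7-0=7, 7-2=5, 7-7=0
Collecting distinct values (and noting 0 appears from a-a):
A - A = {-7, -5, -2, 0, 2, 5, 7}
|A - A| = 7

A - A = {-7, -5, -2, 0, 2, 5, 7}


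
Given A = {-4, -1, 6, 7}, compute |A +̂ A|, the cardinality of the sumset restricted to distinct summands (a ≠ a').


Restricted sumset: A +̂ A = {a + a' : a ∈ A, a' ∈ A, a ≠ a'}.
Equivalently, take A + A and drop any sum 2a that is achievable ONLY as a + a for a ∈ A (i.e. sums representable only with equal summands).
Enumerate pairs (a, a') with a < a' (symmetric, so each unordered pair gives one sum; this covers all a ≠ a'):
  -4 + -1 = -5
  -4 + 6 = 2
  -4 + 7 = 3
  -1 + 6 = 5
  -1 + 7 = 6
  6 + 7 = 13
Collected distinct sums: {-5, 2, 3, 5, 6, 13}
|A +̂ A| = 6
(Reference bound: |A +̂ A| ≥ 2|A| - 3 for |A| ≥ 2, with |A| = 4 giving ≥ 5.)

|A +̂ A| = 6


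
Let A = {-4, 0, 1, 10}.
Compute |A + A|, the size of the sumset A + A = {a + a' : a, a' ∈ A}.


A + A = {a + a' : a, a' ∈ A}; |A| = 4.
General bounds: 2|A| - 1 ≤ |A + A| ≤ |A|(|A|+1)/2, i.e. 7 ≤ |A + A| ≤ 10.
Lower bound 2|A|-1 is attained iff A is an arithmetic progression.
Enumerate sums a + a' for a ≤ a' (symmetric, so this suffices):
a = -4: -4+-4=-8, -4+0=-4, -4+1=-3, -4+10=6
a = 0: 0+0=0, 0+1=1, 0+10=10
a = 1: 1+1=2, 1+10=11
a = 10: 10+10=20
Distinct sums: {-8, -4, -3, 0, 1, 2, 6, 10, 11, 20}
|A + A| = 10

|A + A| = 10


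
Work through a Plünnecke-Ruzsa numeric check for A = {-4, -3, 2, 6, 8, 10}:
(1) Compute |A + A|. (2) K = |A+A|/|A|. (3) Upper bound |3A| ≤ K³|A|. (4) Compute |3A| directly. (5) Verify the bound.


|A| = 6.
Step 1: Compute A + A by enumerating all 36 pairs.
A + A = {-8, -7, -6, -2, -1, 2, 3, 4, 5, 6, 7, 8, 10, 12, 14, 16, 18, 20}, so |A + A| = 18.
Step 2: Doubling constant K = |A + A|/|A| = 18/6 = 18/6 ≈ 3.0000.
Step 3: Plünnecke-Ruzsa gives |3A| ≤ K³·|A| = (3.0000)³ · 6 ≈ 162.0000.
Step 4: Compute 3A = A + A + A directly by enumerating all triples (a,b,c) ∈ A³; |3A| = 34.
Step 5: Check 34 ≤ 162.0000? Yes ✓.

K = 18/6, Plünnecke-Ruzsa bound K³|A| ≈ 162.0000, |3A| = 34, inequality holds.


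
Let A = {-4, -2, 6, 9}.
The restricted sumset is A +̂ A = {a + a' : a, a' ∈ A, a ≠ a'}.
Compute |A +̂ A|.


Restricted sumset: A +̂ A = {a + a' : a ∈ A, a' ∈ A, a ≠ a'}.
Equivalently, take A + A and drop any sum 2a that is achievable ONLY as a + a for a ∈ A (i.e. sums representable only with equal summands).
Enumerate pairs (a, a') with a < a' (symmetric, so each unordered pair gives one sum; this covers all a ≠ a'):
  -4 + -2 = -6
  -4 + 6 = 2
  -4 + 9 = 5
  -2 + 6 = 4
  -2 + 9 = 7
  6 + 9 = 15
Collected distinct sums: {-6, 2, 4, 5, 7, 15}
|A +̂ A| = 6
(Reference bound: |A +̂ A| ≥ 2|A| - 3 for |A| ≥ 2, with |A| = 4 giving ≥ 5.)

|A +̂ A| = 6


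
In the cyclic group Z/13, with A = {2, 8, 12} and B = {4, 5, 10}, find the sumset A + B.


Work in Z/13Z: reduce every sum a + b modulo 13.
Enumerate all 9 pairs:
a = 2: 2+4=6, 2+5=7, 2+10=12
a = 8: 8+4=12, 8+5=0, 8+10=5
a = 12: 12+4=3, 12+5=4, 12+10=9
Distinct residues collected: {0, 3, 4, 5, 6, 7, 9, 12}
|A + B| = 8 (out of 13 total residues).

A + B = {0, 3, 4, 5, 6, 7, 9, 12}


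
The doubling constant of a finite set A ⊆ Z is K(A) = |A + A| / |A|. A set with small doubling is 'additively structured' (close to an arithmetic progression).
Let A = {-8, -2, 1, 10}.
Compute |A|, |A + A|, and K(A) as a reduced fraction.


|A| = 4.
Compute A + A by enumerating all 16 pairs.
A + A = {-16, -10, -7, -4, -1, 2, 8, 11, 20}, so |A + A| = 9.
K = |A + A| / |A| = 9/4 (already in lowest terms) ≈ 2.2500.
Reference: AP of size 4 gives K = 7/4 ≈ 1.7500; a fully generic set of size 4 gives K ≈ 2.5000.

|A| = 4, |A + A| = 9, K = 9/4.


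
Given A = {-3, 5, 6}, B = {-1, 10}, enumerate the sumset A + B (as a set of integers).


A + B = {a + b : a ∈ A, b ∈ B}.
Enumerate all |A|·|B| = 3·2 = 6 pairs (a, b) and collect distinct sums.
a = -3: -3+-1=-4, -3+10=7
a = 5: 5+-1=4, 5+10=15
a = 6: 6+-1=5, 6+10=16
Collecting distinct sums: A + B = {-4, 4, 5, 7, 15, 16}
|A + B| = 6

A + B = {-4, 4, 5, 7, 15, 16}


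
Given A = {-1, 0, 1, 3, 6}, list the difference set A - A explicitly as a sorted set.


A - A = {a - a' : a, a' ∈ A}.
Compute a - a' for each ordered pair (a, a'):
a = -1: -1--1=0, -1-0=-1, -1-1=-2, -1-3=-4, -1-6=-7
a = 0: 0--1=1, 0-0=0, 0-1=-1, 0-3=-3, 0-6=-6
a = 1: 1--1=2, 1-0=1, 1-1=0, 1-3=-2, 1-6=-5
a = 3: 3--1=4, 3-0=3, 3-1=2, 3-3=0, 3-6=-3
a = 6: 6--1=7, 6-0=6, 6-1=5, 6-3=3, 6-6=0
Collecting distinct values (and noting 0 appears from a-a):
A - A = {-7, -6, -5, -4, -3, -2, -1, 0, 1, 2, 3, 4, 5, 6, 7}
|A - A| = 15

A - A = {-7, -6, -5, -4, -3, -2, -1, 0, 1, 2, 3, 4, 5, 6, 7}


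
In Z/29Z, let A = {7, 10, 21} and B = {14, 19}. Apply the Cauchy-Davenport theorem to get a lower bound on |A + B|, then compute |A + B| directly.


Cauchy-Davenport: |A + B| ≥ min(p, |A| + |B| - 1) for A, B nonempty in Z/pZ.
|A| = 3, |B| = 2, p = 29.
CD lower bound = min(29, 3 + 2 - 1) = min(29, 4) = 4.
Compute A + B mod 29 directly:
a = 7: 7+14=21, 7+19=26
a = 10: 10+14=24, 10+19=0
a = 21: 21+14=6, 21+19=11
A + B = {0, 6, 11, 21, 24, 26}, so |A + B| = 6.
Verify: 6 ≥ 4? Yes ✓.

CD lower bound = 4, actual |A + B| = 6.


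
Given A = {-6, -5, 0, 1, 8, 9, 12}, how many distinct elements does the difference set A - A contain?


A - A = {a - a' : a, a' ∈ A}; |A| = 7.
Bounds: 2|A|-1 ≤ |A - A| ≤ |A|² - |A| + 1, i.e. 13 ≤ |A - A| ≤ 43.
Note: 0 ∈ A - A always (from a - a). The set is symmetric: if d ∈ A - A then -d ∈ A - A.
Enumerate nonzero differences d = a - a' with a > a' (then include -d):
Positive differences: {1, 3, 4, 5, 6, 7, 8, 9, 11, 12, 13, 14, 15, 17, 18}
Full difference set: {0} ∪ (positive diffs) ∪ (negative diffs).
|A - A| = 1 + 2·15 = 31 (matches direct enumeration: 31).

|A - A| = 31


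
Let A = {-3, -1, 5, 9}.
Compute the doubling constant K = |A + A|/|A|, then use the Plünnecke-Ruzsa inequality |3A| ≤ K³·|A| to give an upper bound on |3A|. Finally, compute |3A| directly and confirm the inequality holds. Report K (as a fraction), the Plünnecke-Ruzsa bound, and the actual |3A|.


|A| = 4.
Step 1: Compute A + A by enumerating all 16 pairs.
A + A = {-6, -4, -2, 2, 4, 6, 8, 10, 14, 18}, so |A + A| = 10.
Step 2: Doubling constant K = |A + A|/|A| = 10/4 = 10/4 ≈ 2.5000.
Step 3: Plünnecke-Ruzsa gives |3A| ≤ K³·|A| = (2.5000)³ · 4 ≈ 62.5000.
Step 4: Compute 3A = A + A + A directly by enumerating all triples (a,b,c) ∈ A³; |3A| = 17.
Step 5: Check 17 ≤ 62.5000? Yes ✓.

K = 10/4, Plünnecke-Ruzsa bound K³|A| ≈ 62.5000, |3A| = 17, inequality holds.


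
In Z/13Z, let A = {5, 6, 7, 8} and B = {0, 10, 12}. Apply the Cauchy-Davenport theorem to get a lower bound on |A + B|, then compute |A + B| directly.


Cauchy-Davenport: |A + B| ≥ min(p, |A| + |B| - 1) for A, B nonempty in Z/pZ.
|A| = 4, |B| = 3, p = 13.
CD lower bound = min(13, 4 + 3 - 1) = min(13, 6) = 6.
Compute A + B mod 13 directly:
a = 5: 5+0=5, 5+10=2, 5+12=4
a = 6: 6+0=6, 6+10=3, 6+12=5
a = 7: 7+0=7, 7+10=4, 7+12=6
a = 8: 8+0=8, 8+10=5, 8+12=7
A + B = {2, 3, 4, 5, 6, 7, 8}, so |A + B| = 7.
Verify: 7 ≥ 6? Yes ✓.

CD lower bound = 6, actual |A + B| = 7.


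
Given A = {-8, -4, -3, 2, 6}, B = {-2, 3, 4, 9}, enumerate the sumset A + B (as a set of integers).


A + B = {a + b : a ∈ A, b ∈ B}.
Enumerate all |A|·|B| = 5·4 = 20 pairs (a, b) and collect distinct sums.
a = -8: -8+-2=-10, -8+3=-5, -8+4=-4, -8+9=1
a = -4: -4+-2=-6, -4+3=-1, -4+4=0, -4+9=5
a = -3: -3+-2=-5, -3+3=0, -3+4=1, -3+9=6
a = 2: 2+-2=0, 2+3=5, 2+4=6, 2+9=11
a = 6: 6+-2=4, 6+3=9, 6+4=10, 6+9=15
Collecting distinct sums: A + B = {-10, -6, -5, -4, -1, 0, 1, 4, 5, 6, 9, 10, 11, 15}
|A + B| = 14

A + B = {-10, -6, -5, -4, -1, 0, 1, 4, 5, 6, 9, 10, 11, 15}


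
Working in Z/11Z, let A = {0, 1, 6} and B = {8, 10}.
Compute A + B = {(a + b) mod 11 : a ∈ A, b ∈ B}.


Work in Z/11Z: reduce every sum a + b modulo 11.
Enumerate all 6 pairs:
a = 0: 0+8=8, 0+10=10
a = 1: 1+8=9, 1+10=0
a = 6: 6+8=3, 6+10=5
Distinct residues collected: {0, 3, 5, 8, 9, 10}
|A + B| = 6 (out of 11 total residues).

A + B = {0, 3, 5, 8, 9, 10}


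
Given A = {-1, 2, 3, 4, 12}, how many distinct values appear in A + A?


A + A = {a + a' : a, a' ∈ A}; |A| = 5.
General bounds: 2|A| - 1 ≤ |A + A| ≤ |A|(|A|+1)/2, i.e. 9 ≤ |A + A| ≤ 15.
Lower bound 2|A|-1 is attained iff A is an arithmetic progression.
Enumerate sums a + a' for a ≤ a' (symmetric, so this suffices):
a = -1: -1+-1=-2, -1+2=1, -1+3=2, -1+4=3, -1+12=11
a = 2: 2+2=4, 2+3=5, 2+4=6, 2+12=14
a = 3: 3+3=6, 3+4=7, 3+12=15
a = 4: 4+4=8, 4+12=16
a = 12: 12+12=24
Distinct sums: {-2, 1, 2, 3, 4, 5, 6, 7, 8, 11, 14, 15, 16, 24}
|A + A| = 14

|A + A| = 14


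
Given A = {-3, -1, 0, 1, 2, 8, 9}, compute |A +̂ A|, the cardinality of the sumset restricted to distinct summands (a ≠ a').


Restricted sumset: A +̂ A = {a + a' : a ∈ A, a' ∈ A, a ≠ a'}.
Equivalently, take A + A and drop any sum 2a that is achievable ONLY as a + a for a ∈ A (i.e. sums representable only with equal summands).
Enumerate pairs (a, a') with a < a' (symmetric, so each unordered pair gives one sum; this covers all a ≠ a'):
  -3 + -1 = -4
  -3 + 0 = -3
  -3 + 1 = -2
  -3 + 2 = -1
  -3 + 8 = 5
  -3 + 9 = 6
  -1 + 0 = -1
  -1 + 1 = 0
  -1 + 2 = 1
  -1 + 8 = 7
  -1 + 9 = 8
  0 + 1 = 1
  0 + 2 = 2
  0 + 8 = 8
  0 + 9 = 9
  1 + 2 = 3
  1 + 8 = 9
  1 + 9 = 10
  2 + 8 = 10
  2 + 9 = 11
  8 + 9 = 17
Collected distinct sums: {-4, -3, -2, -1, 0, 1, 2, 3, 5, 6, 7, 8, 9, 10, 11, 17}
|A +̂ A| = 16
(Reference bound: |A +̂ A| ≥ 2|A| - 3 for |A| ≥ 2, with |A| = 7 giving ≥ 11.)

|A +̂ A| = 16


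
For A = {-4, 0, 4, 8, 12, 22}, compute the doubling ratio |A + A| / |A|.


|A| = 6.
Compute A + A by enumerating all 36 pairs.
A + A = {-8, -4, 0, 4, 8, 12, 16, 18, 20, 22, 24, 26, 30, 34, 44}, so |A + A| = 15.
K = |A + A| / |A| = 15/6 = 5/2 ≈ 2.5000.
Reference: AP of size 6 gives K = 11/6 ≈ 1.8333; a fully generic set of size 6 gives K ≈ 3.5000.

|A| = 6, |A + A| = 15, K = 15/6 = 5/2.


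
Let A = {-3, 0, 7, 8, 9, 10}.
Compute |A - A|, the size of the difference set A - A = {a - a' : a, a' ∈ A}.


A - A = {a - a' : a, a' ∈ A}; |A| = 6.
Bounds: 2|A|-1 ≤ |A - A| ≤ |A|² - |A| + 1, i.e. 11 ≤ |A - A| ≤ 31.
Note: 0 ∈ A - A always (from a - a). The set is symmetric: if d ∈ A - A then -d ∈ A - A.
Enumerate nonzero differences d = a - a' with a > a' (then include -d):
Positive differences: {1, 2, 3, 7, 8, 9, 10, 11, 12, 13}
Full difference set: {0} ∪ (positive diffs) ∪ (negative diffs).
|A - A| = 1 + 2·10 = 21 (matches direct enumeration: 21).

|A - A| = 21


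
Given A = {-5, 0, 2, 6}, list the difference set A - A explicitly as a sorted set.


A - A = {a - a' : a, a' ∈ A}.
Compute a - a' for each ordered pair (a, a'):
a = -5: -5--5=0, -5-0=-5, -5-2=-7, -5-6=-11
a = 0: 0--5=5, 0-0=0, 0-2=-2, 0-6=-6
a = 2: 2--5=7, 2-0=2, 2-2=0, 2-6=-4
a = 6: 6--5=11, 6-0=6, 6-2=4, 6-6=0
Collecting distinct values (and noting 0 appears from a-a):
A - A = {-11, -7, -6, -5, -4, -2, 0, 2, 4, 5, 6, 7, 11}
|A - A| = 13

A - A = {-11, -7, -6, -5, -4, -2, 0, 2, 4, 5, 6, 7, 11}


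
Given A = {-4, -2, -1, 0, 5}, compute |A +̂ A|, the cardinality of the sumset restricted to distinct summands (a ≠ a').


Restricted sumset: A +̂ A = {a + a' : a ∈ A, a' ∈ A, a ≠ a'}.
Equivalently, take A + A and drop any sum 2a that is achievable ONLY as a + a for a ∈ A (i.e. sums representable only with equal summands).
Enumerate pairs (a, a') with a < a' (symmetric, so each unordered pair gives one sum; this covers all a ≠ a'):
  -4 + -2 = -6
  -4 + -1 = -5
  -4 + 0 = -4
  -4 + 5 = 1
  -2 + -1 = -3
  -2 + 0 = -2
  -2 + 5 = 3
  -1 + 0 = -1
  -1 + 5 = 4
  0 + 5 = 5
Collected distinct sums: {-6, -5, -4, -3, -2, -1, 1, 3, 4, 5}
|A +̂ A| = 10
(Reference bound: |A +̂ A| ≥ 2|A| - 3 for |A| ≥ 2, with |A| = 5 giving ≥ 7.)

|A +̂ A| = 10


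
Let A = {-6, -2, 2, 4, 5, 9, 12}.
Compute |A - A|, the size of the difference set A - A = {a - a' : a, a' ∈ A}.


A - A = {a - a' : a, a' ∈ A}; |A| = 7.
Bounds: 2|A|-1 ≤ |A - A| ≤ |A|² - |A| + 1, i.e. 13 ≤ |A - A| ≤ 43.
Note: 0 ∈ A - A always (from a - a). The set is symmetric: if d ∈ A - A then -d ∈ A - A.
Enumerate nonzero differences d = a - a' with a > a' (then include -d):
Positive differences: {1, 2, 3, 4, 5, 6, 7, 8, 10, 11, 14, 15, 18}
Full difference set: {0} ∪ (positive diffs) ∪ (negative diffs).
|A - A| = 1 + 2·13 = 27 (matches direct enumeration: 27).

|A - A| = 27


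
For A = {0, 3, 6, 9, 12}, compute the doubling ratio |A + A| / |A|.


|A| = 5.
Compute A + A by enumerating all 25 pairs.
A + A = {0, 3, 6, 9, 12, 15, 18, 21, 24}, so |A + A| = 9.
K = |A + A| / |A| = 9/5 (already in lowest terms) ≈ 1.8000.
Reference: AP of size 5 gives K = 9/5 ≈ 1.8000; a fully generic set of size 5 gives K ≈ 3.0000.

|A| = 5, |A + A| = 9, K = 9/5.


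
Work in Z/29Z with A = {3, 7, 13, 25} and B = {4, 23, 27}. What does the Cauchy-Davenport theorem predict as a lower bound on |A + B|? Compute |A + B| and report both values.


Cauchy-Davenport: |A + B| ≥ min(p, |A| + |B| - 1) for A, B nonempty in Z/pZ.
|A| = 4, |B| = 3, p = 29.
CD lower bound = min(29, 4 + 3 - 1) = min(29, 6) = 6.
Compute A + B mod 29 directly:
a = 3: 3+4=7, 3+23=26, 3+27=1
a = 7: 7+4=11, 7+23=1, 7+27=5
a = 13: 13+4=17, 13+23=7, 13+27=11
a = 25: 25+4=0, 25+23=19, 25+27=23
A + B = {0, 1, 5, 7, 11, 17, 19, 23, 26}, so |A + B| = 9.
Verify: 9 ≥ 6? Yes ✓.

CD lower bound = 6, actual |A + B| = 9.


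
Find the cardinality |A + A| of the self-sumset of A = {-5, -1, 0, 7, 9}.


A + A = {a + a' : a, a' ∈ A}; |A| = 5.
General bounds: 2|A| - 1 ≤ |A + A| ≤ |A|(|A|+1)/2, i.e. 9 ≤ |A + A| ≤ 15.
Lower bound 2|A|-1 is attained iff A is an arithmetic progression.
Enumerate sums a + a' for a ≤ a' (symmetric, so this suffices):
a = -5: -5+-5=-10, -5+-1=-6, -5+0=-5, -5+7=2, -5+9=4
a = -1: -1+-1=-2, -1+0=-1, -1+7=6, -1+9=8
a = 0: 0+0=0, 0+7=7, 0+9=9
a = 7: 7+7=14, 7+9=16
a = 9: 9+9=18
Distinct sums: {-10, -6, -5, -2, -1, 0, 2, 4, 6, 7, 8, 9, 14, 16, 18}
|A + A| = 15

|A + A| = 15


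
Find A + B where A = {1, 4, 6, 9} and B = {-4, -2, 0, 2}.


A + B = {a + b : a ∈ A, b ∈ B}.
Enumerate all |A|·|B| = 4·4 = 16 pairs (a, b) and collect distinct sums.
a = 1: 1+-4=-3, 1+-2=-1, 1+0=1, 1+2=3
a = 4: 4+-4=0, 4+-2=2, 4+0=4, 4+2=6
a = 6: 6+-4=2, 6+-2=4, 6+0=6, 6+2=8
a = 9: 9+-4=5, 9+-2=7, 9+0=9, 9+2=11
Collecting distinct sums: A + B = {-3, -1, 0, 1, 2, 3, 4, 5, 6, 7, 8, 9, 11}
|A + B| = 13

A + B = {-3, -1, 0, 1, 2, 3, 4, 5, 6, 7, 8, 9, 11}


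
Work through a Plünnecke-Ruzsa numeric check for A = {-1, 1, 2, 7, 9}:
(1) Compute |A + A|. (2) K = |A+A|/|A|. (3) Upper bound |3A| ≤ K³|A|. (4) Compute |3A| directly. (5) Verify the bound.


|A| = 5.
Step 1: Compute A + A by enumerating all 25 pairs.
A + A = {-2, 0, 1, 2, 3, 4, 6, 8, 9, 10, 11, 14, 16, 18}, so |A + A| = 14.
Step 2: Doubling constant K = |A + A|/|A| = 14/5 = 14/5 ≈ 2.8000.
Step 3: Plünnecke-Ruzsa gives |3A| ≤ K³·|A| = (2.8000)³ · 5 ≈ 109.7600.
Step 4: Compute 3A = A + A + A directly by enumerating all triples (a,b,c) ∈ A³; |3A| = 26.
Step 5: Check 26 ≤ 109.7600? Yes ✓.

K = 14/5, Plünnecke-Ruzsa bound K³|A| ≈ 109.7600, |3A| = 26, inequality holds.


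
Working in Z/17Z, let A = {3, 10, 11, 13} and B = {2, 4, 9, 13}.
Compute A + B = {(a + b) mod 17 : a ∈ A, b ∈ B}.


Work in Z/17Z: reduce every sum a + b modulo 17.
Enumerate all 16 pairs:
a = 3: 3+2=5, 3+4=7, 3+9=12, 3+13=16
a = 10: 10+2=12, 10+4=14, 10+9=2, 10+13=6
a = 11: 11+2=13, 11+4=15, 11+9=3, 11+13=7
a = 13: 13+2=15, 13+4=0, 13+9=5, 13+13=9
Distinct residues collected: {0, 2, 3, 5, 6, 7, 9, 12, 13, 14, 15, 16}
|A + B| = 12 (out of 17 total residues).

A + B = {0, 2, 3, 5, 6, 7, 9, 12, 13, 14, 15, 16}


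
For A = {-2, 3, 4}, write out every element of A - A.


A - A = {a - a' : a, a' ∈ A}.
Compute a - a' for each ordered pair (a, a'):
a = -2: -2--2=0, -2-3=-5, -2-4=-6
a = 3: 3--2=5, 3-3=0, 3-4=-1
a = 4: 4--2=6, 4-3=1, 4-4=0
Collecting distinct values (and noting 0 appears from a-a):
A - A = {-6, -5, -1, 0, 1, 5, 6}
|A - A| = 7

A - A = {-6, -5, -1, 0, 1, 5, 6}


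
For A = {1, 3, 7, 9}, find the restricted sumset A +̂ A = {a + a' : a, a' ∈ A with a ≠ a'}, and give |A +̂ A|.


Restricted sumset: A +̂ A = {a + a' : a ∈ A, a' ∈ A, a ≠ a'}.
Equivalently, take A + A and drop any sum 2a that is achievable ONLY as a + a for a ∈ A (i.e. sums representable only with equal summands).
Enumerate pairs (a, a') with a < a' (symmetric, so each unordered pair gives one sum; this covers all a ≠ a'):
  1 + 3 = 4
  1 + 7 = 8
  1 + 9 = 10
  3 + 7 = 10
  3 + 9 = 12
  7 + 9 = 16
Collected distinct sums: {4, 8, 10, 12, 16}
|A +̂ A| = 5
(Reference bound: |A +̂ A| ≥ 2|A| - 3 for |A| ≥ 2, with |A| = 4 giving ≥ 5.)

|A +̂ A| = 5


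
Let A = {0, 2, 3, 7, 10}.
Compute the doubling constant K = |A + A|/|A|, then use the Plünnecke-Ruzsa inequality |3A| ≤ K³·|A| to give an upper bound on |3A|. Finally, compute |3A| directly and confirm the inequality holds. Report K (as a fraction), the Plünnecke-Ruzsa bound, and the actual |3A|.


|A| = 5.
Step 1: Compute A + A by enumerating all 25 pairs.
A + A = {0, 2, 3, 4, 5, 6, 7, 9, 10, 12, 13, 14, 17, 20}, so |A + A| = 14.
Step 2: Doubling constant K = |A + A|/|A| = 14/5 = 14/5 ≈ 2.8000.
Step 3: Plünnecke-Ruzsa gives |3A| ≤ K³·|A| = (2.8000)³ · 5 ≈ 109.7600.
Step 4: Compute 3A = A + A + A directly by enumerating all triples (a,b,c) ∈ A³; |3A| = 25.
Step 5: Check 25 ≤ 109.7600? Yes ✓.

K = 14/5, Plünnecke-Ruzsa bound K³|A| ≈ 109.7600, |3A| = 25, inequality holds.


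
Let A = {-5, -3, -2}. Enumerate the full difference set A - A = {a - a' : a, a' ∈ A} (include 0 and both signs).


A - A = {a - a' : a, a' ∈ A}.
Compute a - a' for each ordered pair (a, a'):
a = -5: -5--5=0, -5--3=-2, -5--2=-3
a = -3: -3--5=2, -3--3=0, -3--2=-1
a = -2: -2--5=3, -2--3=1, -2--2=0
Collecting distinct values (and noting 0 appears from a-a):
A - A = {-3, -2, -1, 0, 1, 2, 3}
|A - A| = 7

A - A = {-3, -2, -1, 0, 1, 2, 3}


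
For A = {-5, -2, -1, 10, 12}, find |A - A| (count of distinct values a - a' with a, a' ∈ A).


A - A = {a - a' : a, a' ∈ A}; |A| = 5.
Bounds: 2|A|-1 ≤ |A - A| ≤ |A|² - |A| + 1, i.e. 9 ≤ |A - A| ≤ 21.
Note: 0 ∈ A - A always (from a - a). The set is symmetric: if d ∈ A - A then -d ∈ A - A.
Enumerate nonzero differences d = a - a' with a > a' (then include -d):
Positive differences: {1, 2, 3, 4, 11, 12, 13, 14, 15, 17}
Full difference set: {0} ∪ (positive diffs) ∪ (negative diffs).
|A - A| = 1 + 2·10 = 21 (matches direct enumeration: 21).

|A - A| = 21


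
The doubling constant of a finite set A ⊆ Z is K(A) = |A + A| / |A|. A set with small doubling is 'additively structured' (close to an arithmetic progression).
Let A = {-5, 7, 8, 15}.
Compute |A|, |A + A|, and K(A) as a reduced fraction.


|A| = 4.
Compute A + A by enumerating all 16 pairs.
A + A = {-10, 2, 3, 10, 14, 15, 16, 22, 23, 30}, so |A + A| = 10.
K = |A + A| / |A| = 10/4 = 5/2 ≈ 2.5000.
Reference: AP of size 4 gives K = 7/4 ≈ 1.7500; a fully generic set of size 4 gives K ≈ 2.5000.

|A| = 4, |A + A| = 10, K = 10/4 = 5/2.


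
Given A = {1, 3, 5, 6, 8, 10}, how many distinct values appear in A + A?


A + A = {a + a' : a, a' ∈ A}; |A| = 6.
General bounds: 2|A| - 1 ≤ |A + A| ≤ |A|(|A|+1)/2, i.e. 11 ≤ |A + A| ≤ 21.
Lower bound 2|A|-1 is attained iff A is an arithmetic progression.
Enumerate sums a + a' for a ≤ a' (symmetric, so this suffices):
a = 1: 1+1=2, 1+3=4, 1+5=6, 1+6=7, 1+8=9, 1+10=11
a = 3: 3+3=6, 3+5=8, 3+6=9, 3+8=11, 3+10=13
a = 5: 5+5=10, 5+6=11, 5+8=13, 5+10=15
a = 6: 6+6=12, 6+8=14, 6+10=16
a = 8: 8+8=16, 8+10=18
a = 10: 10+10=20
Distinct sums: {2, 4, 6, 7, 8, 9, 10, 11, 12, 13, 14, 15, 16, 18, 20}
|A + A| = 15

|A + A| = 15


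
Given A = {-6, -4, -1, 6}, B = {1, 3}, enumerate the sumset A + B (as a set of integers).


A + B = {a + b : a ∈ A, b ∈ B}.
Enumerate all |A|·|B| = 4·2 = 8 pairs (a, b) and collect distinct sums.
a = -6: -6+1=-5, -6+3=-3
a = -4: -4+1=-3, -4+3=-1
a = -1: -1+1=0, -1+3=2
a = 6: 6+1=7, 6+3=9
Collecting distinct sums: A + B = {-5, -3, -1, 0, 2, 7, 9}
|A + B| = 7

A + B = {-5, -3, -1, 0, 2, 7, 9}


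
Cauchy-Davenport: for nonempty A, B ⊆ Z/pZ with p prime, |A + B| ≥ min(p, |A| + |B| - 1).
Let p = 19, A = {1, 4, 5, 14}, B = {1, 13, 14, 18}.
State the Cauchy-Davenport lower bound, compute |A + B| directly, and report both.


Cauchy-Davenport: |A + B| ≥ min(p, |A| + |B| - 1) for A, B nonempty in Z/pZ.
|A| = 4, |B| = 4, p = 19.
CD lower bound = min(19, 4 + 4 - 1) = min(19, 7) = 7.
Compute A + B mod 19 directly:
a = 1: 1+1=2, 1+13=14, 1+14=15, 1+18=0
a = 4: 4+1=5, 4+13=17, 4+14=18, 4+18=3
a = 5: 5+1=6, 5+13=18, 5+14=0, 5+18=4
a = 14: 14+1=15, 14+13=8, 14+14=9, 14+18=13
A + B = {0, 2, 3, 4, 5, 6, 8, 9, 13, 14, 15, 17, 18}, so |A + B| = 13.
Verify: 13 ≥ 7? Yes ✓.

CD lower bound = 7, actual |A + B| = 13.


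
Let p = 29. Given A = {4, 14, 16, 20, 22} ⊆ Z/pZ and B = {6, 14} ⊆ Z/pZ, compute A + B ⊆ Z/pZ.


Work in Z/29Z: reduce every sum a + b modulo 29.
Enumerate all 10 pairs:
a = 4: 4+6=10, 4+14=18
a = 14: 14+6=20, 14+14=28
a = 16: 16+6=22, 16+14=1
a = 20: 20+6=26, 20+14=5
a = 22: 22+6=28, 22+14=7
Distinct residues collected: {1, 5, 7, 10, 18, 20, 22, 26, 28}
|A + B| = 9 (out of 29 total residues).

A + B = {1, 5, 7, 10, 18, 20, 22, 26, 28}


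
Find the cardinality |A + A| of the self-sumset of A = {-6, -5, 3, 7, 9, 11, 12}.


A + A = {a + a' : a, a' ∈ A}; |A| = 7.
General bounds: 2|A| - 1 ≤ |A + A| ≤ |A|(|A|+1)/2, i.e. 13 ≤ |A + A| ≤ 28.
Lower bound 2|A|-1 is attained iff A is an arithmetic progression.
Enumerate sums a + a' for a ≤ a' (symmetric, so this suffices):
a = -6: -6+-6=-12, -6+-5=-11, -6+3=-3, -6+7=1, -6+9=3, -6+11=5, -6+12=6
a = -5: -5+-5=-10, -5+3=-2, -5+7=2, -5+9=4, -5+11=6, -5+12=7
a = 3: 3+3=6, 3+7=10, 3+9=12, 3+11=14, 3+12=15
a = 7: 7+7=14, 7+9=16, 7+11=18, 7+12=19
a = 9: 9+9=18, 9+11=20, 9+12=21
a = 11: 11+11=22, 11+12=23
a = 12: 12+12=24
Distinct sums: {-12, -11, -10, -3, -2, 1, 2, 3, 4, 5, 6, 7, 10, 12, 14, 15, 16, 18, 19, 20, 21, 22, 23, 24}
|A + A| = 24

|A + A| = 24


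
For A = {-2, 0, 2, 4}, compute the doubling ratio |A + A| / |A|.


|A| = 4.
Compute A + A by enumerating all 16 pairs.
A + A = {-4, -2, 0, 2, 4, 6, 8}, so |A + A| = 7.
K = |A + A| / |A| = 7/4 (already in lowest terms) ≈ 1.7500.
Reference: AP of size 4 gives K = 7/4 ≈ 1.7500; a fully generic set of size 4 gives K ≈ 2.5000.

|A| = 4, |A + A| = 7, K = 7/4.


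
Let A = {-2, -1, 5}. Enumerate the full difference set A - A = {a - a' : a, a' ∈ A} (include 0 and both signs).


A - A = {a - a' : a, a' ∈ A}.
Compute a - a' for each ordered pair (a, a'):
a = -2: -2--2=0, -2--1=-1, -2-5=-7
a = -1: -1--2=1, -1--1=0, -1-5=-6
a = 5: 5--2=7, 5--1=6, 5-5=0
Collecting distinct values (and noting 0 appears from a-a):
A - A = {-7, -6, -1, 0, 1, 6, 7}
|A - A| = 7

A - A = {-7, -6, -1, 0, 1, 6, 7}


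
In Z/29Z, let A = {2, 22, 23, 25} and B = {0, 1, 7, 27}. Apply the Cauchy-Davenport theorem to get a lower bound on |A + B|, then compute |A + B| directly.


Cauchy-Davenport: |A + B| ≥ min(p, |A| + |B| - 1) for A, B nonempty in Z/pZ.
|A| = 4, |B| = 4, p = 29.
CD lower bound = min(29, 4 + 4 - 1) = min(29, 7) = 7.
Compute A + B mod 29 directly:
a = 2: 2+0=2, 2+1=3, 2+7=9, 2+27=0
a = 22: 22+0=22, 22+1=23, 22+7=0, 22+27=20
a = 23: 23+0=23, 23+1=24, 23+7=1, 23+27=21
a = 25: 25+0=25, 25+1=26, 25+7=3, 25+27=23
A + B = {0, 1, 2, 3, 9, 20, 21, 22, 23, 24, 25, 26}, so |A + B| = 12.
Verify: 12 ≥ 7? Yes ✓.

CD lower bound = 7, actual |A + B| = 12.


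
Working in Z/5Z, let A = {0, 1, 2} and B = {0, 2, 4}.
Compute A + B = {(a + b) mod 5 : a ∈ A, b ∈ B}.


Work in Z/5Z: reduce every sum a + b modulo 5.
Enumerate all 9 pairs:
a = 0: 0+0=0, 0+2=2, 0+4=4
a = 1: 1+0=1, 1+2=3, 1+4=0
a = 2: 2+0=2, 2+2=4, 2+4=1
Distinct residues collected: {0, 1, 2, 3, 4}
|A + B| = 5 (out of 5 total residues).

A + B = {0, 1, 2, 3, 4}


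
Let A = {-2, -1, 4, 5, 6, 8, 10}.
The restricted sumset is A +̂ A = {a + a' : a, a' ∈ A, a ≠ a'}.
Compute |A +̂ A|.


Restricted sumset: A +̂ A = {a + a' : a ∈ A, a' ∈ A, a ≠ a'}.
Equivalently, take A + A and drop any sum 2a that is achievable ONLY as a + a for a ∈ A (i.e. sums representable only with equal summands).
Enumerate pairs (a, a') with a < a' (symmetric, so each unordered pair gives one sum; this covers all a ≠ a'):
  -2 + -1 = -3
  -2 + 4 = 2
  -2 + 5 = 3
  -2 + 6 = 4
  -2 + 8 = 6
  -2 + 10 = 8
  -1 + 4 = 3
  -1 + 5 = 4
  -1 + 6 = 5
  -1 + 8 = 7
  -1 + 10 = 9
  4 + 5 = 9
  4 + 6 = 10
  4 + 8 = 12
  4 + 10 = 14
  5 + 6 = 11
  5 + 8 = 13
  5 + 10 = 15
  6 + 8 = 14
  6 + 10 = 16
  8 + 10 = 18
Collected distinct sums: {-3, 2, 3, 4, 5, 6, 7, 8, 9, 10, 11, 12, 13, 14, 15, 16, 18}
|A +̂ A| = 17
(Reference bound: |A +̂ A| ≥ 2|A| - 3 for |A| ≥ 2, with |A| = 7 giving ≥ 11.)

|A +̂ A| = 17


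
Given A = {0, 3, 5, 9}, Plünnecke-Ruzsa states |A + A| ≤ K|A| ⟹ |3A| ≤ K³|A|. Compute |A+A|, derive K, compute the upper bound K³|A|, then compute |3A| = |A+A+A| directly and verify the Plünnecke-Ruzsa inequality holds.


|A| = 4.
Step 1: Compute A + A by enumerating all 16 pairs.
A + A = {0, 3, 5, 6, 8, 9, 10, 12, 14, 18}, so |A + A| = 10.
Step 2: Doubling constant K = |A + A|/|A| = 10/4 = 10/4 ≈ 2.5000.
Step 3: Plünnecke-Ruzsa gives |3A| ≤ K³·|A| = (2.5000)³ · 4 ≈ 62.5000.
Step 4: Compute 3A = A + A + A directly by enumerating all triples (a,b,c) ∈ A³; |3A| = 18.
Step 5: Check 18 ≤ 62.5000? Yes ✓.

K = 10/4, Plünnecke-Ruzsa bound K³|A| ≈ 62.5000, |3A| = 18, inequality holds.


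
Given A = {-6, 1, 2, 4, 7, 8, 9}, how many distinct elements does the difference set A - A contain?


A - A = {a - a' : a, a' ∈ A}; |A| = 7.
Bounds: 2|A|-1 ≤ |A - A| ≤ |A|² - |A| + 1, i.e. 13 ≤ |A - A| ≤ 43.
Note: 0 ∈ A - A always (from a - a). The set is symmetric: if d ∈ A - A then -d ∈ A - A.
Enumerate nonzero differences d = a - a' with a > a' (then include -d):
Positive differences: {1, 2, 3, 4, 5, 6, 7, 8, 10, 13, 14, 15}
Full difference set: {0} ∪ (positive diffs) ∪ (negative diffs).
|A - A| = 1 + 2·12 = 25 (matches direct enumeration: 25).

|A - A| = 25


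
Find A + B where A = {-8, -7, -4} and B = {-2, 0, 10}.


A + B = {a + b : a ∈ A, b ∈ B}.
Enumerate all |A|·|B| = 3·3 = 9 pairs (a, b) and collect distinct sums.
a = -8: -8+-2=-10, -8+0=-8, -8+10=2
a = -7: -7+-2=-9, -7+0=-7, -7+10=3
a = -4: -4+-2=-6, -4+0=-4, -4+10=6
Collecting distinct sums: A + B = {-10, -9, -8, -7, -6, -4, 2, 3, 6}
|A + B| = 9

A + B = {-10, -9, -8, -7, -6, -4, 2, 3, 6}


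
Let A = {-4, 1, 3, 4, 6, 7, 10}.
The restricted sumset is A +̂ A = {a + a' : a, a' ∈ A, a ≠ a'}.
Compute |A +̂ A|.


Restricted sumset: A +̂ A = {a + a' : a ∈ A, a' ∈ A, a ≠ a'}.
Equivalently, take A + A and drop any sum 2a that is achievable ONLY as a + a for a ∈ A (i.e. sums representable only with equal summands).
Enumerate pairs (a, a') with a < a' (symmetric, so each unordered pair gives one sum; this covers all a ≠ a'):
  -4 + 1 = -3
  -4 + 3 = -1
  -4 + 4 = 0
  -4 + 6 = 2
  -4 + 7 = 3
  -4 + 10 = 6
  1 + 3 = 4
  1 + 4 = 5
  1 + 6 = 7
  1 + 7 = 8
  1 + 10 = 11
  3 + 4 = 7
  3 + 6 = 9
  3 + 7 = 10
  3 + 10 = 13
  4 + 6 = 10
  4 + 7 = 11
  4 + 10 = 14
  6 + 7 = 13
  6 + 10 = 16
  7 + 10 = 17
Collected distinct sums: {-3, -1, 0, 2, 3, 4, 5, 6, 7, 8, 9, 10, 11, 13, 14, 16, 17}
|A +̂ A| = 17
(Reference bound: |A +̂ A| ≥ 2|A| - 3 for |A| ≥ 2, with |A| = 7 giving ≥ 11.)

|A +̂ A| = 17


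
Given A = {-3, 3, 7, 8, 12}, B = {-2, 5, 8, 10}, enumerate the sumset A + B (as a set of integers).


A + B = {a + b : a ∈ A, b ∈ B}.
Enumerate all |A|·|B| = 5·4 = 20 pairs (a, b) and collect distinct sums.
a = -3: -3+-2=-5, -3+5=2, -3+8=5, -3+10=7
a = 3: 3+-2=1, 3+5=8, 3+8=11, 3+10=13
a = 7: 7+-2=5, 7+5=12, 7+8=15, 7+10=17
a = 8: 8+-2=6, 8+5=13, 8+8=16, 8+10=18
a = 12: 12+-2=10, 12+5=17, 12+8=20, 12+10=22
Collecting distinct sums: A + B = {-5, 1, 2, 5, 6, 7, 8, 10, 11, 12, 13, 15, 16, 17, 18, 20, 22}
|A + B| = 17

A + B = {-5, 1, 2, 5, 6, 7, 8, 10, 11, 12, 13, 15, 16, 17, 18, 20, 22}


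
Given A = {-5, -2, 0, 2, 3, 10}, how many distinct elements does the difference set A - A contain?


A - A = {a - a' : a, a' ∈ A}; |A| = 6.
Bounds: 2|A|-1 ≤ |A - A| ≤ |A|² - |A| + 1, i.e. 11 ≤ |A - A| ≤ 31.
Note: 0 ∈ A - A always (from a - a). The set is symmetric: if d ∈ A - A then -d ∈ A - A.
Enumerate nonzero differences d = a - a' with a > a' (then include -d):
Positive differences: {1, 2, 3, 4, 5, 7, 8, 10, 12, 15}
Full difference set: {0} ∪ (positive diffs) ∪ (negative diffs).
|A - A| = 1 + 2·10 = 21 (matches direct enumeration: 21).

|A - A| = 21


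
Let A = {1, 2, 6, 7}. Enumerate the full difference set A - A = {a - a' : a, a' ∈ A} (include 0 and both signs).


A - A = {a - a' : a, a' ∈ A}.
Compute a - a' for each ordered pair (a, a'):
a = 1: 1-1=0, 1-2=-1, 1-6=-5, 1-7=-6
a = 2: 2-1=1, 2-2=0, 2-6=-4, 2-7=-5
a = 6: 6-1=5, 6-2=4, 6-6=0, 6-7=-1
a = 7: 7-1=6, 7-2=5, 7-6=1, 7-7=0
Collecting distinct values (and noting 0 appears from a-a):
A - A = {-6, -5, -4, -1, 0, 1, 4, 5, 6}
|A - A| = 9

A - A = {-6, -5, -4, -1, 0, 1, 4, 5, 6}


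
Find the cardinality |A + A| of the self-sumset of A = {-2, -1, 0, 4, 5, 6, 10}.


A + A = {a + a' : a, a' ∈ A}; |A| = 7.
General bounds: 2|A| - 1 ≤ |A + A| ≤ |A|(|A|+1)/2, i.e. 13 ≤ |A + A| ≤ 28.
Lower bound 2|A|-1 is attained iff A is an arithmetic progression.
Enumerate sums a + a' for a ≤ a' (symmetric, so this suffices):
a = -2: -2+-2=-4, -2+-1=-3, -2+0=-2, -2+4=2, -2+5=3, -2+6=4, -2+10=8
a = -1: -1+-1=-2, -1+0=-1, -1+4=3, -1+5=4, -1+6=5, -1+10=9
a = 0: 0+0=0, 0+4=4, 0+5=5, 0+6=6, 0+10=10
a = 4: 4+4=8, 4+5=9, 4+6=10, 4+10=14
a = 5: 5+5=10, 5+6=11, 5+10=15
a = 6: 6+6=12, 6+10=16
a = 10: 10+10=20
Distinct sums: {-4, -3, -2, -1, 0, 2, 3, 4, 5, 6, 8, 9, 10, 11, 12, 14, 15, 16, 20}
|A + A| = 19

|A + A| = 19


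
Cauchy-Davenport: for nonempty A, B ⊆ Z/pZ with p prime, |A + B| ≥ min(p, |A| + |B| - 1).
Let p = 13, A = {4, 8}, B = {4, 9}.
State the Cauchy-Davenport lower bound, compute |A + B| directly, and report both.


Cauchy-Davenport: |A + B| ≥ min(p, |A| + |B| - 1) for A, B nonempty in Z/pZ.
|A| = 2, |B| = 2, p = 13.
CD lower bound = min(13, 2 + 2 - 1) = min(13, 3) = 3.
Compute A + B mod 13 directly:
a = 4: 4+4=8, 4+9=0
a = 8: 8+4=12, 8+9=4
A + B = {0, 4, 8, 12}, so |A + B| = 4.
Verify: 4 ≥ 3? Yes ✓.

CD lower bound = 3, actual |A + B| = 4.


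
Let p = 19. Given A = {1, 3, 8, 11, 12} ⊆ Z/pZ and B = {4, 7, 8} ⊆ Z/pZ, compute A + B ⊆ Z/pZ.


Work in Z/19Z: reduce every sum a + b modulo 19.
Enumerate all 15 pairs:
a = 1: 1+4=5, 1+7=8, 1+8=9
a = 3: 3+4=7, 3+7=10, 3+8=11
a = 8: 8+4=12, 8+7=15, 8+8=16
a = 11: 11+4=15, 11+7=18, 11+8=0
a = 12: 12+4=16, 12+7=0, 12+8=1
Distinct residues collected: {0, 1, 5, 7, 8, 9, 10, 11, 12, 15, 16, 18}
|A + B| = 12 (out of 19 total residues).

A + B = {0, 1, 5, 7, 8, 9, 10, 11, 12, 15, 16, 18}


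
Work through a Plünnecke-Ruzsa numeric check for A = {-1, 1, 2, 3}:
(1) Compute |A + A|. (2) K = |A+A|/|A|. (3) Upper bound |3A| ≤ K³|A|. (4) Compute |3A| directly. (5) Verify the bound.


|A| = 4.
Step 1: Compute A + A by enumerating all 16 pairs.
A + A = {-2, 0, 1, 2, 3, 4, 5, 6}, so |A + A| = 8.
Step 2: Doubling constant K = |A + A|/|A| = 8/4 = 8/4 ≈ 2.0000.
Step 3: Plünnecke-Ruzsa gives |3A| ≤ K³·|A| = (2.0000)³ · 4 ≈ 32.0000.
Step 4: Compute 3A = A + A + A directly by enumerating all triples (a,b,c) ∈ A³; |3A| = 12.
Step 5: Check 12 ≤ 32.0000? Yes ✓.

K = 8/4, Plünnecke-Ruzsa bound K³|A| ≈ 32.0000, |3A| = 12, inequality holds.


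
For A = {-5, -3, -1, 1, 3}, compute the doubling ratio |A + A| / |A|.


|A| = 5.
Compute A + A by enumerating all 25 pairs.
A + A = {-10, -8, -6, -4, -2, 0, 2, 4, 6}, so |A + A| = 9.
K = |A + A| / |A| = 9/5 (already in lowest terms) ≈ 1.8000.
Reference: AP of size 5 gives K = 9/5 ≈ 1.8000; a fully generic set of size 5 gives K ≈ 3.0000.

|A| = 5, |A + A| = 9, K = 9/5.


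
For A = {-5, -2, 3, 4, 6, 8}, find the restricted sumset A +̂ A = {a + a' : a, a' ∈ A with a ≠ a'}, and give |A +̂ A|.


Restricted sumset: A +̂ A = {a + a' : a ∈ A, a' ∈ A, a ≠ a'}.
Equivalently, take A + A and drop any sum 2a that is achievable ONLY as a + a for a ∈ A (i.e. sums representable only with equal summands).
Enumerate pairs (a, a') with a < a' (symmetric, so each unordered pair gives one sum; this covers all a ≠ a'):
  -5 + -2 = -7
  -5 + 3 = -2
  -5 + 4 = -1
  -5 + 6 = 1
  -5 + 8 = 3
  -2 + 3 = 1
  -2 + 4 = 2
  -2 + 6 = 4
  -2 + 8 = 6
  3 + 4 = 7
  3 + 6 = 9
  3 + 8 = 11
  4 + 6 = 10
  4 + 8 = 12
  6 + 8 = 14
Collected distinct sums: {-7, -2, -1, 1, 2, 3, 4, 6, 7, 9, 10, 11, 12, 14}
|A +̂ A| = 14
(Reference bound: |A +̂ A| ≥ 2|A| - 3 for |A| ≥ 2, with |A| = 6 giving ≥ 9.)

|A +̂ A| = 14


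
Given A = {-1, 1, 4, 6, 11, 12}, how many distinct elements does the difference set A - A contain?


A - A = {a - a' : a, a' ∈ A}; |A| = 6.
Bounds: 2|A|-1 ≤ |A - A| ≤ |A|² - |A| + 1, i.e. 11 ≤ |A - A| ≤ 31.
Note: 0 ∈ A - A always (from a - a). The set is symmetric: if d ∈ A - A then -d ∈ A - A.
Enumerate nonzero differences d = a - a' with a > a' (then include -d):
Positive differences: {1, 2, 3, 5, 6, 7, 8, 10, 11, 12, 13}
Full difference set: {0} ∪ (positive diffs) ∪ (negative diffs).
|A - A| = 1 + 2·11 = 23 (matches direct enumeration: 23).

|A - A| = 23


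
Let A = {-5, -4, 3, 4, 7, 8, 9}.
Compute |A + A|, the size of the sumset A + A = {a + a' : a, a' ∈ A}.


A + A = {a + a' : a, a' ∈ A}; |A| = 7.
General bounds: 2|A| - 1 ≤ |A + A| ≤ |A|(|A|+1)/2, i.e. 13 ≤ |A + A| ≤ 28.
Lower bound 2|A|-1 is attained iff A is an arithmetic progression.
Enumerate sums a + a' for a ≤ a' (symmetric, so this suffices):
a = -5: -5+-5=-10, -5+-4=-9, -5+3=-2, -5+4=-1, -5+7=2, -5+8=3, -5+9=4
a = -4: -4+-4=-8, -4+3=-1, -4+4=0, -4+7=3, -4+8=4, -4+9=5
a = 3: 3+3=6, 3+4=7, 3+7=10, 3+8=11, 3+9=12
a = 4: 4+4=8, 4+7=11, 4+8=12, 4+9=13
a = 7: 7+7=14, 7+8=15, 7+9=16
a = 8: 8+8=16, 8+9=17
a = 9: 9+9=18
Distinct sums: {-10, -9, -8, -2, -1, 0, 2, 3, 4, 5, 6, 7, 8, 10, 11, 12, 13, 14, 15, 16, 17, 18}
|A + A| = 22

|A + A| = 22


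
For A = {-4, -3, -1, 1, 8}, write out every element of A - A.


A - A = {a - a' : a, a' ∈ A}.
Compute a - a' for each ordered pair (a, a'):
a = -4: -4--4=0, -4--3=-1, -4--1=-3, -4-1=-5, -4-8=-12
a = -3: -3--4=1, -3--3=0, -3--1=-2, -3-1=-4, -3-8=-11
a = -1: -1--4=3, -1--3=2, -1--1=0, -1-1=-2, -1-8=-9
a = 1: 1--4=5, 1--3=4, 1--1=2, 1-1=0, 1-8=-7
a = 8: 8--4=12, 8--3=11, 8--1=9, 8-1=7, 8-8=0
Collecting distinct values (and noting 0 appears from a-a):
A - A = {-12, -11, -9, -7, -5, -4, -3, -2, -1, 0, 1, 2, 3, 4, 5, 7, 9, 11, 12}
|A - A| = 19

A - A = {-12, -11, -9, -7, -5, -4, -3, -2, -1, 0, 1, 2, 3, 4, 5, 7, 9, 11, 12}


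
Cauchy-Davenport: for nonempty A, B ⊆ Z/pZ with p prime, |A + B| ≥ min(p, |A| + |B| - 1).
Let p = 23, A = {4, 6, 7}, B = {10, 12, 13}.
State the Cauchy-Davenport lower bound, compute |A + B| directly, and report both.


Cauchy-Davenport: |A + B| ≥ min(p, |A| + |B| - 1) for A, B nonempty in Z/pZ.
|A| = 3, |B| = 3, p = 23.
CD lower bound = min(23, 3 + 3 - 1) = min(23, 5) = 5.
Compute A + B mod 23 directly:
a = 4: 4+10=14, 4+12=16, 4+13=17
a = 6: 6+10=16, 6+12=18, 6+13=19
a = 7: 7+10=17, 7+12=19, 7+13=20
A + B = {14, 16, 17, 18, 19, 20}, so |A + B| = 6.
Verify: 6 ≥ 5? Yes ✓.

CD lower bound = 5, actual |A + B| = 6.


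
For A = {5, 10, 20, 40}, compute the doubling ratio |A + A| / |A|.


|A| = 4.
Compute A + A by enumerating all 16 pairs.
A + A = {10, 15, 20, 25, 30, 40, 45, 50, 60, 80}, so |A + A| = 10.
K = |A + A| / |A| = 10/4 = 5/2 ≈ 2.5000.
Reference: AP of size 4 gives K = 7/4 ≈ 1.7500; a fully generic set of size 4 gives K ≈ 2.5000.

|A| = 4, |A + A| = 10, K = 10/4 = 5/2.


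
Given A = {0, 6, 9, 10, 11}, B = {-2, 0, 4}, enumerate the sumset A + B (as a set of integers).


A + B = {a + b : a ∈ A, b ∈ B}.
Enumerate all |A|·|B| = 5·3 = 15 pairs (a, b) and collect distinct sums.
a = 0: 0+-2=-2, 0+0=0, 0+4=4
a = 6: 6+-2=4, 6+0=6, 6+4=10
a = 9: 9+-2=7, 9+0=9, 9+4=13
a = 10: 10+-2=8, 10+0=10, 10+4=14
a = 11: 11+-2=9, 11+0=11, 11+4=15
Collecting distinct sums: A + B = {-2, 0, 4, 6, 7, 8, 9, 10, 11, 13, 14, 15}
|A + B| = 12

A + B = {-2, 0, 4, 6, 7, 8, 9, 10, 11, 13, 14, 15}


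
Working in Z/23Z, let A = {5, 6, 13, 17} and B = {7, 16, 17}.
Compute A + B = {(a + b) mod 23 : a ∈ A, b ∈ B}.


Work in Z/23Z: reduce every sum a + b modulo 23.
Enumerate all 12 pairs:
a = 5: 5+7=12, 5+16=21, 5+17=22
a = 6: 6+7=13, 6+16=22, 6+17=0
a = 13: 13+7=20, 13+16=6, 13+17=7
a = 17: 17+7=1, 17+16=10, 17+17=11
Distinct residues collected: {0, 1, 6, 7, 10, 11, 12, 13, 20, 21, 22}
|A + B| = 11 (out of 23 total residues).

A + B = {0, 1, 6, 7, 10, 11, 12, 13, 20, 21, 22}
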